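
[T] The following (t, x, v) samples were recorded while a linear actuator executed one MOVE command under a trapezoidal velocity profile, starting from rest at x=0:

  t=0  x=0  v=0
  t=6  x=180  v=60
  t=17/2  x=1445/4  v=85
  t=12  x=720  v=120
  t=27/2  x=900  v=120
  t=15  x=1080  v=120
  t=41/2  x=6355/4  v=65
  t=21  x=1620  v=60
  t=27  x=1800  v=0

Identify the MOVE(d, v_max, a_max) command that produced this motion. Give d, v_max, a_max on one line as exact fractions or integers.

final state: t=27, x=1800, v=0 → d = 1800
a_max = (60−0)/(6−0) = 10
max v = 120 over t∈[12,15] → v_max = 120
check: 120·(12+3) = 1800 ✓

d=1800 v_max=120 a_max=10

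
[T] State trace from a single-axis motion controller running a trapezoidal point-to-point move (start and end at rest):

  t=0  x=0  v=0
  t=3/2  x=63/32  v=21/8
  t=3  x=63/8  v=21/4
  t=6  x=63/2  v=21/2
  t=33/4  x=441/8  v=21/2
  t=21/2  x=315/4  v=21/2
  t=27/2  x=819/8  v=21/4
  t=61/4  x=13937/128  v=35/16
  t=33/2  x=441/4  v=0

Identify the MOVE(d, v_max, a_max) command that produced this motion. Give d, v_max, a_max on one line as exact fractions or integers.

final state: t=33/2, x=441/4, v=0 → d = 441/4
a_max = (21/8−0)/(3/2−0) = 7/4
max v = 21/2 over t∈[6,21/2] → v_max = 21/2
check: 21/2·(6+9/2) = 441/4 ✓

d=441/4 v_max=21/2 a_max=7/4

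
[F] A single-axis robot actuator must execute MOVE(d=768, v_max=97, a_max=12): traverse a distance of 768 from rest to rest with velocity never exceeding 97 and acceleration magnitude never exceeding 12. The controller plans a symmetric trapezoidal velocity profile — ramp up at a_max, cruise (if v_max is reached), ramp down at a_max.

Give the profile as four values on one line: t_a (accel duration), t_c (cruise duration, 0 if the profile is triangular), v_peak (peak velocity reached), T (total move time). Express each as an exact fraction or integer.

v_max²/a_max = 97²/12 = 9409/12
768 < 9409/12 ⇒ no cruise
v_peak = √(768·12) = √9216 = 96
t_a = 96/12 = 8; t_c = 0
T = 2·8 = 16

t_a=8 t_c=0 v_peak=96 T=16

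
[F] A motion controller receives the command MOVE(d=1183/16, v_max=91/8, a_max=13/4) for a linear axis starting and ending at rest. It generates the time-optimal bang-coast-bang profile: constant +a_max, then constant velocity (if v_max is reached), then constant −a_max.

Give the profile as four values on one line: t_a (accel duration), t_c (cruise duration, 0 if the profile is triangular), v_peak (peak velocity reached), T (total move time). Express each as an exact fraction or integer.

t_a=7/2 t_c=3 v_peak=91/8 T=10

(v_max)²/a_max = (91/8)²/(13/4) = 637/16
1183/16 ≥ 637/16 ⇒ cruise phase
t_a = (91/8)/(13/4) = 7/2; v_peak = 91/8
d_cruise = 1183/16 − 637/16 = 273/8; t_c = (273/8)/(91/8) = 3
T = 2·7/2 + 3 = 10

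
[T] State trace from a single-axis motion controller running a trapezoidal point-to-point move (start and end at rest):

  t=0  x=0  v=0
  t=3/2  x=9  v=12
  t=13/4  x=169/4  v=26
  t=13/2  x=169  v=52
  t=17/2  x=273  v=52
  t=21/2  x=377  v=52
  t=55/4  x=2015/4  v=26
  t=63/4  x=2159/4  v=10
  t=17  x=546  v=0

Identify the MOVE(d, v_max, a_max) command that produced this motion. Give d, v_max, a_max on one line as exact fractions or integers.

d=546 v_max=52 a_max=8

final state: t=17, x=546, v=0 → d = 546
a_max = (12−0)/(3/2−0) = 8
max v = 52 over t∈[13/2,21/2] → v_max = 52
check: 52·(13/2+4) = 546 ✓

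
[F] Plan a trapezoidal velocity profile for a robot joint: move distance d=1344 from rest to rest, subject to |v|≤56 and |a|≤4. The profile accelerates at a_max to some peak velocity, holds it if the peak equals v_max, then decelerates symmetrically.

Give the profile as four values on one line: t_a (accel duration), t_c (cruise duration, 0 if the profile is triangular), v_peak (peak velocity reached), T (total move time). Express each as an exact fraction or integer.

(v_max)²/a_max = 56²/4 = 784
1344 ≥ 784 ⇒ cruise phase
t_a = 56/4 = 14; v_peak = 56
d_cruise = 1344 − 784 = 560; t_c = 560/56 = 10
T = 2·14 + 10 = 38

t_a=14 t_c=10 v_peak=56 T=38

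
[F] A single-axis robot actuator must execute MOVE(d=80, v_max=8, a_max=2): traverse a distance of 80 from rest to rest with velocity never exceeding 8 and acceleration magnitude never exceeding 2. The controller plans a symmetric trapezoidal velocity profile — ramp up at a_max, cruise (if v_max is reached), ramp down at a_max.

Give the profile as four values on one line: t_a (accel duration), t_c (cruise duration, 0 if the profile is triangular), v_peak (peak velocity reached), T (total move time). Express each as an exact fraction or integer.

t_a=4 t_c=6 v_peak=8 T=14

vₘ²/aₘ = 8²/2 = 32
80 ≥ 32 ⇒ cruise phase
t_a = 8/2 = 4; v_peak = 8
d_cruise = 80 − 32 = 48; t_c = 48/8 = 6
T = 2·4 + 6 = 14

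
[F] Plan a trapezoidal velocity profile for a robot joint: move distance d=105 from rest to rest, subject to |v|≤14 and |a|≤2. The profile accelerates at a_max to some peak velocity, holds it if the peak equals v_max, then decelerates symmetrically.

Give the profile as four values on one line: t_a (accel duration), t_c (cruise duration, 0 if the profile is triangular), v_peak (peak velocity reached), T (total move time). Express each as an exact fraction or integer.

t_a=7 t_c=1/2 v_peak=14 T=29/2

vₘ²/aₘ = 14²/2 = 98
105 ≥ 98 ⇒ cruise phase
t_a = 14/2 = 7; v_peak = 14
d_cruise = 105 − 98 = 7; t_c = 7/14 = 1/2
T = 2·7 + 1/2 = 29/2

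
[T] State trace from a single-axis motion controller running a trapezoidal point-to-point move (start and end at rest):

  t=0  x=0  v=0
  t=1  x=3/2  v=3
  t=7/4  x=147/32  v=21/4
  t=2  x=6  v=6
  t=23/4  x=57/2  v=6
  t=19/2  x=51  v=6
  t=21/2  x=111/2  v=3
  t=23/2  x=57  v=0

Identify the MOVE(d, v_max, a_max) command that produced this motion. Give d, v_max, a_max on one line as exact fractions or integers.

final state: t=23/2, x=57, v=0 → d = 57
a_max = (3−0)/(1−0) = 3
max v = 6 over t∈[2,19/2] → v_max = 6
check: 6·(2+15/2) = 57 ✓

d=57 v_max=6 a_max=3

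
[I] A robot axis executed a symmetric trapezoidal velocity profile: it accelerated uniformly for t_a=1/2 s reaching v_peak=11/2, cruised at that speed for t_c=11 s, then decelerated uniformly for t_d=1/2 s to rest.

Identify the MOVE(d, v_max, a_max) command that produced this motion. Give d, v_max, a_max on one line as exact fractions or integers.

d=253/4 v_max=11/2 a_max=11

a_max = (11/2)/(1/2) = 11
d_a = ½·11/2·1/2 = 11/8; d_c = 11/2·11 = 121/2
d = 2·11/8 + 121/2 = 253/4
t_c = 11 > 0 ⇒ limit active, v_max = 11/2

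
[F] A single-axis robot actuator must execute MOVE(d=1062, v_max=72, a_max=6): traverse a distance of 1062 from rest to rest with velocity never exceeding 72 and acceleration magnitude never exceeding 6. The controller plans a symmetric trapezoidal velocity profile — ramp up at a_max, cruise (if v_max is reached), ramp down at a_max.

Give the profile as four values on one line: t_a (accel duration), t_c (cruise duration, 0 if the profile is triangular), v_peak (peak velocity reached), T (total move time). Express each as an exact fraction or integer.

vₘ²/aₘ = 72²/6 = 864
1062 ≥ 864 so v_max reached
t_a = 72/6 = 12; v_peak = 72
d_cruise = 1062 − 864 = 198; t_c = 198/72 = 11/4
T = 2·12 + 11/4 = 107/4

t_a=12 t_c=11/4 v_peak=72 T=107/4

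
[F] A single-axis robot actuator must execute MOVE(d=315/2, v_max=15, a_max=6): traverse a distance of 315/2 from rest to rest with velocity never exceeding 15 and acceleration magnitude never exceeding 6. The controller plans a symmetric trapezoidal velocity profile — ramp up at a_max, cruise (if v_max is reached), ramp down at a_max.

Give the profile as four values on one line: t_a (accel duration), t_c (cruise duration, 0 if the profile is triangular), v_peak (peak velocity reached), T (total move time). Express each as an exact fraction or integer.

v_max²/a_max = 15²/6 = 75/2
315/2 ≥ 75/2 → trapezoidal
t_a = 15/6 = 5/2; v_peak = 15
d_cruise = 315/2 − 75/2 = 120; t_c = 120/15 = 8
T = 2·5/2 + 8 = 13

t_a=5/2 t_c=8 v_peak=15 T=13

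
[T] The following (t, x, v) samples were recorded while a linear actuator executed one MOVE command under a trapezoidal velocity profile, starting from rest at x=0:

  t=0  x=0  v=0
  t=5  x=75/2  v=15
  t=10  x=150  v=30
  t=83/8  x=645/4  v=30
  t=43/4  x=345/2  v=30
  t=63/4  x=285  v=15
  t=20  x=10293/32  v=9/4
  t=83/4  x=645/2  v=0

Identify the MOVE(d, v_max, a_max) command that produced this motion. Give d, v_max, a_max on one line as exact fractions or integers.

d=645/2 v_max=30 a_max=3

final state: t=83/4, x=645/2, v=0 → d = 645/2
a_max = (15−0)/(5−0) = 3
max v = 30 over t∈[10,43/4] → v_max = 30
check: 30·(10+3/4) = 645/2 ✓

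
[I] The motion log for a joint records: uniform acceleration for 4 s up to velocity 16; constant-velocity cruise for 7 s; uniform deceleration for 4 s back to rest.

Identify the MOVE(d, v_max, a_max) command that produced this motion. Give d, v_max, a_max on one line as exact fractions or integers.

d=176 v_max=16 a_max=4

a_max = 16/4 = 4
d_a = ½·16·4 = 32; d_c = 16·7 = 112
d = 2·32 + 112 = 176
t_c = 7 > 0 so v_max = 16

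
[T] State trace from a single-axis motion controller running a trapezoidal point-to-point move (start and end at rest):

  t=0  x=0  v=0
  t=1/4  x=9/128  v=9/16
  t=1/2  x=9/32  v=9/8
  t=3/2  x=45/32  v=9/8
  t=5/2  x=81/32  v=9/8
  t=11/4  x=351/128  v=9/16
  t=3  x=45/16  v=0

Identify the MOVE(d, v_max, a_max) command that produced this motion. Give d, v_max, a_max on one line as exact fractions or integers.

d=45/16 v_max=9/8 a_max=9/4

final state: t=3, x=45/16, v=0 → d = 45/16
a_max = (9/16−0)/(1/4−0) = 9/4
max v = 9/8 over t∈[1/2,5/2] → v_max = 9/8
check: 9/8·(1/2+2) = 45/16 ✓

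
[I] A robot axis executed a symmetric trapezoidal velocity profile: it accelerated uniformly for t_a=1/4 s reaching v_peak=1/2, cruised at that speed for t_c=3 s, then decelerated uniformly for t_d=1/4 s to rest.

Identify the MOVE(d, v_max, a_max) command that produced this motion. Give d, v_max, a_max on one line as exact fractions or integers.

a_max = (1/2)/(1/4) = 2
d_a = ½·1/2·1/4 = 1/16; d_c = 1/2·3 = 3/2
d = 2·1/16 + 3/2 = 13/8
t_c = 3 > 0 so v_max = 1/2

d=13/8 v_max=1/2 a_max=2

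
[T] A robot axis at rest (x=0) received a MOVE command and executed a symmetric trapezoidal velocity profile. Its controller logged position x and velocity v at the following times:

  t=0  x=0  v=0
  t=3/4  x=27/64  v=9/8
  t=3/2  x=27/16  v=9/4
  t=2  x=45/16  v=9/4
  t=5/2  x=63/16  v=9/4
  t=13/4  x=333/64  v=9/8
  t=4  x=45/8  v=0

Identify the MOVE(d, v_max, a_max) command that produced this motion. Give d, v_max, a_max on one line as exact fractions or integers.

final state: t=4, x=45/8, v=0 → d = 45/8
a_max = (9/8−0)/(3/4−0) = 3/2
max v = 9/4 over t∈[3/2,5/2] → v_max = 9/4
check: 9/4·(3/2+1) = 45/8 ✓

d=45/8 v_max=9/4 a_max=3/2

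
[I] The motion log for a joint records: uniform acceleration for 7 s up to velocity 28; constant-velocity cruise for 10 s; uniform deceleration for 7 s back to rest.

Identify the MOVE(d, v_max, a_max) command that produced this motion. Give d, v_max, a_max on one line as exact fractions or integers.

d=476 v_max=28 a_max=4

a_max = 28/7 = 4
d_a = ½·28·7 = 98; d_c = 28·10 = 280
d = 2·98 + 280 = 476
t_c = 10 > 0 so v_max = 28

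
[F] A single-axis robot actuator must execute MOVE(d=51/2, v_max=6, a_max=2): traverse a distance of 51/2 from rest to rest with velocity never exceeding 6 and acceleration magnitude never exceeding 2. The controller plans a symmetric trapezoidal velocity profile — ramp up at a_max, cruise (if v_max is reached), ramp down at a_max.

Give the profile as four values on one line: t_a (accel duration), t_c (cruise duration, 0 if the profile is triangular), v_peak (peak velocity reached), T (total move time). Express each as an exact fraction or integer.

(v_max)²/a_max = 6²/2 = 18
51/2 ≥ 18 so v_max reached
t_a = 6/2 = 3; v_peak = 6
d_cruise = 51/2 − 18 = 15/2; t_c = (15/2)/6 = 5/4
T = 2·3 + 5/4 = 29/4

t_a=3 t_c=5/4 v_peak=6 T=29/4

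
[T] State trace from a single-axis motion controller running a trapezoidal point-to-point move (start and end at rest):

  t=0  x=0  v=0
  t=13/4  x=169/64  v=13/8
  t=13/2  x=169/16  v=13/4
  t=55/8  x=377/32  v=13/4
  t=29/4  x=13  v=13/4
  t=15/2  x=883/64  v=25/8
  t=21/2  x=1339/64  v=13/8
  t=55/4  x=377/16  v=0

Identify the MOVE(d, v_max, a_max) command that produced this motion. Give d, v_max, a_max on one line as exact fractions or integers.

final state: t=55/4, x=377/16, v=0 → d = 377/16
a_max = (13/8−0)/(13/4−0) = 1/2
max v = 13/4 over t∈[13/2,29/4] → v_max = 13/4
check: 13/4·(13/2+3/4) = 377/16 ✓

d=377/16 v_max=13/4 a_max=1/2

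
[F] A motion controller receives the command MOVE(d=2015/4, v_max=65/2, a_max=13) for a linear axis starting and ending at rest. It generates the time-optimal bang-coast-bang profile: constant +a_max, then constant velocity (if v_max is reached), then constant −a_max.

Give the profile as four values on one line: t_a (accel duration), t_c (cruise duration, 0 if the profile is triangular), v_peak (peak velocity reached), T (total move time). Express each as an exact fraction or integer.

t_a=5/2 t_c=13 v_peak=65/2 T=18

v_max²/a_max = (65/2)²/13 = 325/4
2015/4 ≥ 325/4 ⇒ cruise phase
t_a = (65/2)/13 = 5/2; v_peak = 65/2
d_cruise = 2015/4 − 325/4 = 845/2; t_c = (845/2)/(65/2) = 13
T = 2·5/2 + 13 = 18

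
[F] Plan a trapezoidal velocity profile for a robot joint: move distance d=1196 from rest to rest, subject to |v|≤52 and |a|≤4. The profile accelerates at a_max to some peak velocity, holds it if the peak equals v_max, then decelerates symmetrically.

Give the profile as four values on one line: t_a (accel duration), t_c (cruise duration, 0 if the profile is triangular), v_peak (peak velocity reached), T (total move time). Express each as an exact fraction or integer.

vₘ²/aₘ = 52²/4 = 676
1196 ≥ 676 so v_max reached
t_a = 52/4 = 13; v_peak = 52
d_cruise = 1196 − 676 = 520; t_c = 520/52 = 10
T = 2·13 + 10 = 36

t_a=13 t_c=10 v_peak=52 T=36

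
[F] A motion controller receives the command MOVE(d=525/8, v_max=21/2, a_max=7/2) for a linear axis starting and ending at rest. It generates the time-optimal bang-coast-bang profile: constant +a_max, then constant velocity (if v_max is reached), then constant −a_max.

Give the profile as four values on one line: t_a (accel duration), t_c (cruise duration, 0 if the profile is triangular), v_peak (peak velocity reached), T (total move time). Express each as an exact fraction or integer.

vₘ²/aₘ = (21/2)²/(7/2) = 63/2
525/8 ≥ 63/2 → trapezoidal
t_a = (21/2)/(7/2) = 3; v_peak = 21/2
d_cruise = 525/8 − 63/2 = 273/8; t_c = (273/8)/(21/2) = 13/4
T = 2·3 + 13/4 = 37/4

t_a=3 t_c=13/4 v_peak=21/2 T=37/4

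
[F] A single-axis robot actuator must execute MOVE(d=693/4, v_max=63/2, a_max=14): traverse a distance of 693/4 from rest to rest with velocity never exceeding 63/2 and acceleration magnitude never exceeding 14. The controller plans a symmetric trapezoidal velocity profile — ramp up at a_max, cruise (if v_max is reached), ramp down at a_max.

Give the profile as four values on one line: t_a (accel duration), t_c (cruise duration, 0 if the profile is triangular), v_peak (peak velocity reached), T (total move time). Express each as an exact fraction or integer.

t_a=9/4 t_c=13/4 v_peak=63/2 T=31/4

(v_max)²/a_max = (63/2)²/14 = 567/8
693/4 ≥ 567/8 so v_max reached
t_a = (63/2)/14 = 9/4; v_peak = 63/2
d_cruise = 693/4 − 567/8 = 819/8; t_c = (819/8)/(63/2) = 13/4
T = 2·9/4 + 13/4 = 31/4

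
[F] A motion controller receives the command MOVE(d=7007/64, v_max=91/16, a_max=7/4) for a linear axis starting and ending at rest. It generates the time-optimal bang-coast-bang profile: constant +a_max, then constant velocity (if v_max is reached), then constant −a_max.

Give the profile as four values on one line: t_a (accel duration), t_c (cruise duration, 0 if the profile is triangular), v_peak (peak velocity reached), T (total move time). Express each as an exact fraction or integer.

t_a=13/4 t_c=16 v_peak=91/16 T=45/2

(v_max)²/a_max = (91/16)²/(7/4) = 1183/64
7007/64 ≥ 1183/64 → trapezoidal
t_a = (91/16)/(7/4) = 13/4; v_peak = 91/16
d_cruise = 7007/64 − 1183/64 = 91; t_c = 91/(91/16) = 16
T = 2·13/4 + 16 = 45/2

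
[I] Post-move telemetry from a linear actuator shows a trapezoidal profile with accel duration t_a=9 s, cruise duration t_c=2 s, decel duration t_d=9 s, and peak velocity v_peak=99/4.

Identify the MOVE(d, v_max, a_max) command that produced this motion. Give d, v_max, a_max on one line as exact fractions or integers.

d=1089/4 v_max=99/4 a_max=11/4

a_max = (99/4)/9 = 11/4
d_a = ½·99/4·9 = 891/8; d_c = 99/4·2 = 99/2
d = 2·891/8 + 99/2 = 1089/4
t_c = 2 > 0 → v_max = v_peak = 99/4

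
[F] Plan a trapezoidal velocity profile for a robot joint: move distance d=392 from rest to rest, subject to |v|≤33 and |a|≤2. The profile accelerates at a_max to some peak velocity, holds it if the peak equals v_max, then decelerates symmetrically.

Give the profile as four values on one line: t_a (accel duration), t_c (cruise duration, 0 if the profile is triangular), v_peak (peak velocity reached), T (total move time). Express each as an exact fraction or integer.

vₘ²/aₘ = 33²/2 = 1089/2
392 < 1089/2 → triangular
v_peak = √(392·2) = √784 = 28
t_a = 28/2 = 14; t_c = 0
T = 2·14 = 28

t_a=14 t_c=0 v_peak=28 T=28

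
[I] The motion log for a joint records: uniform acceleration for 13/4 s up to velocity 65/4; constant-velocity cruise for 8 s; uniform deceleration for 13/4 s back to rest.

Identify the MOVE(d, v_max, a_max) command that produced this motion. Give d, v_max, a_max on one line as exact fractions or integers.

d=2925/16 v_max=65/4 a_max=5

a_max = (65/4)/(13/4) = 5
d_a = ½·65/4·13/4 = 845/32; d_c = 65/4·8 = 130
d = 2·845/32 + 130 = 2925/16
t_c = 8 > 0 so v_max = 65/4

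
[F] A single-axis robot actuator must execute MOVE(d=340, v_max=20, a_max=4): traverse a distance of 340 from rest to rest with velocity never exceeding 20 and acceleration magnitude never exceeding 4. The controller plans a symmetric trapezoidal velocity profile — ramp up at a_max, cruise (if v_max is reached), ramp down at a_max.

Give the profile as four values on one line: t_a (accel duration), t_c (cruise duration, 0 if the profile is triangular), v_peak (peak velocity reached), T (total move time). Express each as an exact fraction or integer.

t_a=5 t_c=12 v_peak=20 T=22

v_max²/a_max = 20²/4 = 100
340 ≥ 100 ⇒ cruise phase
t_a = 20/4 = 5; v_peak = 20
d_cruise = 340 − 100 = 240; t_c = 240/20 = 12
T = 2·5 + 12 = 22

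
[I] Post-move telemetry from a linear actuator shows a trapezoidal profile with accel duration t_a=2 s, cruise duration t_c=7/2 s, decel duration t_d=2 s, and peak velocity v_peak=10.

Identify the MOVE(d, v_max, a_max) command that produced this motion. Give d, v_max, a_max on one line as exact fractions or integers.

a_max = 10/2 = 5
d_a = ½·10·2 = 10; d_c = 10·7/2 = 35
d = 2·10 + 35 = 55
t_c = 7/2 > 0 so v_max = 10

d=55 v_max=10 a_max=5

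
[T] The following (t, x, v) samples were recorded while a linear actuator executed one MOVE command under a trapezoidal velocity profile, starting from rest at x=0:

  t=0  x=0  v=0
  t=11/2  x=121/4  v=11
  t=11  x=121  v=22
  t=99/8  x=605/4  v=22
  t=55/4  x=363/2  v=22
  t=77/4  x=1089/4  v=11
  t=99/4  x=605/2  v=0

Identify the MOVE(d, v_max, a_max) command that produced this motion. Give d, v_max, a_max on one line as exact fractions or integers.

d=605/2 v_max=22 a_max=2

final state: t=99/4, x=605/2, v=0 → d = 605/2
a_max = (11−0)/(11/2−0) = 2
max v = 22 over t∈[11,55/4] → v_max = 22
check: 22·(11+11/4) = 605/2 ✓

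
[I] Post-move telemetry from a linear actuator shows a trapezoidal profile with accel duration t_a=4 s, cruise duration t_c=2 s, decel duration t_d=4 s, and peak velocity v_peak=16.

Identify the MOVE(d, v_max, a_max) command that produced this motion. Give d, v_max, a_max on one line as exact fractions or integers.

a_max = 16/4 = 4
d_a = ½·16·4 = 32; d_c = 16·2 = 32
d = 2·32 + 32 = 96
t_c = 2 > 0 so v_max = 16

d=96 v_max=16 a_max=4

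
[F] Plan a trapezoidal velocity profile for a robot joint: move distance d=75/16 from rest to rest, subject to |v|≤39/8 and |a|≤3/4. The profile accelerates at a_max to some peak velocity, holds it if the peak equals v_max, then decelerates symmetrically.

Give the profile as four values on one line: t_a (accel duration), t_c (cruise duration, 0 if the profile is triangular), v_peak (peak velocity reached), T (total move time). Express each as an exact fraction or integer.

t_a=5/2 t_c=0 v_peak=15/8 T=5

vₘ²/aₘ = (39/8)²/(3/4) = 507/16
75/16 < 507/16 ⇒ no cruise
v_peak = √(75/16·3/4) = √(225/64) = 15/8
t_a = (15/8)/(3/4) = 5/2; t_c = 0
T = 2·5/2 = 5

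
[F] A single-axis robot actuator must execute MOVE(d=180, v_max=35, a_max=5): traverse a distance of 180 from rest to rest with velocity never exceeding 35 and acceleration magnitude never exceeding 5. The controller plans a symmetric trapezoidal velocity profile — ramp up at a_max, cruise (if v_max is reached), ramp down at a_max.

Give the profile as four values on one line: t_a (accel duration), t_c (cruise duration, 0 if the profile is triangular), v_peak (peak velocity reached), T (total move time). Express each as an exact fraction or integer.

t_a=6 t_c=0 v_peak=30 T=12

vₘ²/aₘ = 35²/5 = 245
180 < 245 → triangular
v_peak = √(180·5) = √900 = 30
t_a = 30/5 = 6; t_c = 0
T = 2·6 = 12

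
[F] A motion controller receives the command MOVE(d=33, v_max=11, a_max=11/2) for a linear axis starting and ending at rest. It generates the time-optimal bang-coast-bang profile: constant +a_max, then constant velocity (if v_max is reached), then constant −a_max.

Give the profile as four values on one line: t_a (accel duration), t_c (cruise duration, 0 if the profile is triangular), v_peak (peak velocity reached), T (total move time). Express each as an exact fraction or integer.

t_a=2 t_c=1 v_peak=11 T=5

(v_max)²/a_max = 11²/(11/2) = 22
33 ≥ 22 → trapezoidal
t_a = 11/(11/2) = 2; v_peak = 11
d_cruise = 33 − 22 = 11; t_c = 11/11 = 1
T = 2·2 + 1 = 5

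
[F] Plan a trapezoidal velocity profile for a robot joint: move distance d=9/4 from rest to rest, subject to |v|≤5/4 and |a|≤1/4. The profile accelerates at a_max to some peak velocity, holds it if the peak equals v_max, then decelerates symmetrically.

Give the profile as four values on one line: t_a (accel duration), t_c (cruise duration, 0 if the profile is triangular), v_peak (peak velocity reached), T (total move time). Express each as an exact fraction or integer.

v_max²/a_max = (5/4)²/(1/4) = 25/4
9/4 < 25/4 so t_c = 0
v_peak = √(9/4·1/4) = √(9/16) = 3/4
t_a = (3/4)/(1/4) = 3; t_c = 0
T = 2·3 = 6

t_a=3 t_c=0 v_peak=3/4 T=6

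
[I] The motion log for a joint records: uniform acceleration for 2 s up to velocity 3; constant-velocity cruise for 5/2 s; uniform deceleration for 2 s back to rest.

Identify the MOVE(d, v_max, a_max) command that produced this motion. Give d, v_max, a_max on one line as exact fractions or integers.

d=27/2 v_max=3 a_max=3/2

a_max = 3/2
d_a = ½·3·2 = 3; d_c = 3·5/2 = 15/2
d = 2·3 + 15/2 = 27/2
t_c = 5/2 > 0 ⇒ limit active, v_max = 3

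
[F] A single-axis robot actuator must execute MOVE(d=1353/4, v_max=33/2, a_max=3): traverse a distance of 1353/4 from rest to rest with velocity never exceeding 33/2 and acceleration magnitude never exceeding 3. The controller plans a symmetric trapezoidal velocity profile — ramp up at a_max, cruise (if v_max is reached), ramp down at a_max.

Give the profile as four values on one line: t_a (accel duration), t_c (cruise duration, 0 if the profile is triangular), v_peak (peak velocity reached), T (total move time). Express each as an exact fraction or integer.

t_a=11/2 t_c=15 v_peak=33/2 T=26

vₘ²/aₘ = (33/2)²/3 = 363/4
1353/4 ≥ 363/4 ⇒ cruise phase
t_a = (33/2)/3 = 11/2; v_peak = 33/2
d_cruise = 1353/4 − 363/4 = 495/2; t_c = (495/2)/(33/2) = 15
T = 2·11/2 + 15 = 26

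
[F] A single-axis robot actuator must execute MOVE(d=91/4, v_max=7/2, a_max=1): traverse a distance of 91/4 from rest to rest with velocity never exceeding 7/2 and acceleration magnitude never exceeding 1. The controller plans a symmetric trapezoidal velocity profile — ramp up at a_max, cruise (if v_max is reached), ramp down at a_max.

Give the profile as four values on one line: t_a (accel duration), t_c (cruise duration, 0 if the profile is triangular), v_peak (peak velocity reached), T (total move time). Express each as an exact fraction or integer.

t_a=7/2 t_c=3 v_peak=7/2 T=10

vₘ²/aₘ = (7/2)²/1 = 49/4
91/4 ≥ 49/4 → trapezoidal
t_a = (7/2)/1 = 7/2; v_peak = 7/2
d_cruise = 91/4 − 49/4 = 21/2; t_c = (21/2)/(7/2) = 3
T = 2·7/2 + 3 = 10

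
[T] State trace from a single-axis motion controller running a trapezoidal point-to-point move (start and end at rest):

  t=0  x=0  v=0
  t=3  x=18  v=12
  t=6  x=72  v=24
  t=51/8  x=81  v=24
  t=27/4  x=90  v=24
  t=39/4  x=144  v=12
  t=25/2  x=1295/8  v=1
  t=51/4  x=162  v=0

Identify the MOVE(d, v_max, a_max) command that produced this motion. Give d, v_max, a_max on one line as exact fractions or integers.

final state: t=51/4, x=162, v=0 → d = 162
a_max = (12−0)/(3−0) = 4
max v = 24 over t∈[6,27/4] → v_max = 24
check: 24·(6+3/4) = 162 ✓

d=162 v_max=24 a_max=4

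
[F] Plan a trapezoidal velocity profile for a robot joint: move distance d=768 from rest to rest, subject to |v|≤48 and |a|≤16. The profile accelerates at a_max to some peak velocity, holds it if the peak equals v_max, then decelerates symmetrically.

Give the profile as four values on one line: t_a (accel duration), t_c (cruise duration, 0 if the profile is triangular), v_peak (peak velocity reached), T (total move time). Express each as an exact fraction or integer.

vₘ²/aₘ = 48²/16 = 144
768 ≥ 144 ⇒ cruise phase
t_a = 48/16 = 3; v_peak = 48
d_cruise = 768 − 144 = 624; t_c = 624/48 = 13
T = 2·3 + 13 = 19

t_a=3 t_c=13 v_peak=48 T=19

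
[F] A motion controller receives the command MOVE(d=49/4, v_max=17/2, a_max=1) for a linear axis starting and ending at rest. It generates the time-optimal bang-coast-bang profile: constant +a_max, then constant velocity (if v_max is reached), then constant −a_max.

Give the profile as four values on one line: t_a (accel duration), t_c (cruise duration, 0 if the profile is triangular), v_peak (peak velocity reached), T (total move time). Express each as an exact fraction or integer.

t_a=7/2 t_c=0 v_peak=7/2 T=7

vₘ²/aₘ = (17/2)²/1 = 289/4
49/4 < 289/4 ⇒ no cruise
v_peak = √(49/4·1) = √(49/4) = 7/2
t_a = (7/2)/1 = 7/2; t_c = 0
T = 2·7/2 = 7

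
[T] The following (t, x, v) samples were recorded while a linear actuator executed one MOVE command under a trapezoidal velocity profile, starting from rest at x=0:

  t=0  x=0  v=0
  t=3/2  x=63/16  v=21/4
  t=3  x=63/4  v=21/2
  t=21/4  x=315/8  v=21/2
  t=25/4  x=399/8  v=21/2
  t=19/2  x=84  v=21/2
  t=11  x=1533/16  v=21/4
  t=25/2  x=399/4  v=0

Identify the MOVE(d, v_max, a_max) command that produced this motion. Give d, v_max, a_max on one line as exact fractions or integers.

d=399/4 v_max=21/2 a_max=7/2

final state: t=25/2, x=399/4, v=0 → d = 399/4
a_max = (21/4−0)/(3/2−0) = 7/2
max v = 21/2 over t∈[3,19/2] → v_max = 21/2
check: 21/2·(3+13/2) = 399/4 ✓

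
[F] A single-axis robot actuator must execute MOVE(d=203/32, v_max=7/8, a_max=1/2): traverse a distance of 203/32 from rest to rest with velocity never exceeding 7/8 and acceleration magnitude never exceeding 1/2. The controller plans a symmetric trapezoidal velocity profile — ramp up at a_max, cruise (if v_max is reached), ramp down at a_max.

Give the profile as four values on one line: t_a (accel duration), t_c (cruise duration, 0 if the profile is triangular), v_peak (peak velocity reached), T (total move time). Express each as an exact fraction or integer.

v_max²/a_max = (7/8)²/(1/2) = 49/32
203/32 ≥ 49/32 ⇒ cruise phase
t_a = (7/8)/(1/2) = 7/4; v_peak = 7/8
d_cruise = 203/32 − 49/32 = 77/16; t_c = (77/16)/(7/8) = 11/2
T = 2·7/4 + 11/2 = 9

t_a=7/4 t_c=11/2 v_peak=7/8 T=9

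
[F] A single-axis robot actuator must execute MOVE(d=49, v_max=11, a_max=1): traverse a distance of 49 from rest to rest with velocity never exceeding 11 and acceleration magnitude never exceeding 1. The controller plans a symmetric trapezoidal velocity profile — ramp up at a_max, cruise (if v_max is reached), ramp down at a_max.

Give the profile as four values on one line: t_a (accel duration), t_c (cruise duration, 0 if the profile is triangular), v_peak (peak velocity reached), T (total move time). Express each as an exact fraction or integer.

t_a=7 t_c=0 v_peak=7 T=14

vₘ²/aₘ = 11²/1 = 121
49 < 121 → triangular
v_peak = √(49·1) = √49 = 7
t_a = 7/1 = 7; t_c = 0
T = 2·7 = 14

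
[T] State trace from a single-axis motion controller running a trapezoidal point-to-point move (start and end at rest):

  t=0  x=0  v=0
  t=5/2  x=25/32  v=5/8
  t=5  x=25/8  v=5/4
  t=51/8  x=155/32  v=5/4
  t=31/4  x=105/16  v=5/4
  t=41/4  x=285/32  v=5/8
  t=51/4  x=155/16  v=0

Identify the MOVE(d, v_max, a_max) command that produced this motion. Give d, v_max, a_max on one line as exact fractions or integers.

final state: t=51/4, x=155/16, v=0 → d = 155/16
a_max = (5/8−0)/(5/2−0) = 1/4
max v = 5/4 over t∈[5,31/4] → v_max = 5/4
check: 5/4·(5+11/4) = 155/16 ✓

d=155/16 v_max=5/4 a_max=1/4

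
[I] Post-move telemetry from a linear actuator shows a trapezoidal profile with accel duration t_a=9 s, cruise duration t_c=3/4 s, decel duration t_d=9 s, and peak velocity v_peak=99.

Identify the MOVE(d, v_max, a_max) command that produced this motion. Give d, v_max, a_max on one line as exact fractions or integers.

d=3861/4 v_max=99 a_max=11

a_max = 99/9 = 11
d_a = ½·99·9 = 891/2; d_c = 99·3/4 = 297/4
d = 2·891/2 + 297/4 = 3861/4
t_c = 3/4 > 0 ⇒ limit active, v_max = 99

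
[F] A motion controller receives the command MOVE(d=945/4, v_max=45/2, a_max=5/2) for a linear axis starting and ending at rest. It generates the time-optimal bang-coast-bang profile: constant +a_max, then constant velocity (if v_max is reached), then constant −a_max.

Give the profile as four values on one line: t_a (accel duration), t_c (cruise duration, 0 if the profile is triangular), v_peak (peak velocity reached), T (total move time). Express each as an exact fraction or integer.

t_a=9 t_c=3/2 v_peak=45/2 T=39/2

vₘ²/aₘ = (45/2)²/(5/2) = 405/2
945/4 ≥ 405/2 so v_max reached
t_a = (45/2)/(5/2) = 9; v_peak = 45/2
d_cruise = 945/4 − 405/2 = 135/4; t_c = (135/4)/(45/2) = 3/2
T = 2·9 + 3/2 = 39/2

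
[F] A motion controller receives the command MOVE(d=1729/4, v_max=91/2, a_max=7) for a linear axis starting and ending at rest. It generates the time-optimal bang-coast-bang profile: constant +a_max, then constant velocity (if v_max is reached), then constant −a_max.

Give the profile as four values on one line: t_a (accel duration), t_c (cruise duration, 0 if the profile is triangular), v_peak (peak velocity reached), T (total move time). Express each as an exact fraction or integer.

t_a=13/2 t_c=3 v_peak=91/2 T=16

vₘ²/aₘ = (91/2)²/7 = 1183/4
1729/4 ≥ 1183/4 so v_max reached
t_a = (91/2)/7 = 13/2; v_peak = 91/2
d_cruise = 1729/4 − 1183/4 = 273/2; t_c = (273/2)/(91/2) = 3
T = 2·13/2 + 3 = 16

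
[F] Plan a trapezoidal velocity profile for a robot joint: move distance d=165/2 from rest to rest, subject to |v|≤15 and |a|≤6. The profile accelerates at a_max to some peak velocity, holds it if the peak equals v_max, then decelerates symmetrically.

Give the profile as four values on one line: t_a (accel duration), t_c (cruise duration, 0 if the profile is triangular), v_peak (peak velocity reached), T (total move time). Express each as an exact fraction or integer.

vₘ²/aₘ = 15²/6 = 75/2
165/2 ≥ 75/2 so v_max reached
t_a = 15/6 = 5/2; v_peak = 15
d_cruise = 165/2 − 75/2 = 45; t_c = 45/15 = 3
T = 2·5/2 + 3 = 8

t_a=5/2 t_c=3 v_peak=15 T=8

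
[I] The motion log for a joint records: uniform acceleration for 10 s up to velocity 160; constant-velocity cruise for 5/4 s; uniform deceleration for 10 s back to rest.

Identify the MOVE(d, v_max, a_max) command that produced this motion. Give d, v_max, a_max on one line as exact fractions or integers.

a_max = 160/10 = 16
d_a = ½·160·10 = 800; d_c = 160·5/4 = 200
d = 2·800 + 200 = 1800
t_c = 5/4 > 0 → v_max = v_peak = 160

d=1800 v_max=160 a_max=16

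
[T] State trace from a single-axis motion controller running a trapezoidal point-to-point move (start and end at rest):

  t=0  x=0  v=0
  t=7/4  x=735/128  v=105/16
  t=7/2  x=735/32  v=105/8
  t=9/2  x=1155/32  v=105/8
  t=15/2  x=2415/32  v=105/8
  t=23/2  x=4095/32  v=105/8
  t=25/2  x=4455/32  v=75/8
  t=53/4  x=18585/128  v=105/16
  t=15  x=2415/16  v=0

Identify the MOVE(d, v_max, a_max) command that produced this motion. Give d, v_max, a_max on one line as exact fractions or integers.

d=2415/16 v_max=105/8 a_max=15/4

final state: t=15, x=2415/16, v=0 → d = 2415/16
a_max = (105/16−0)/(7/4−0) = 15/4
max v = 105/8 over t∈[7/2,23/2] → v_max = 105/8
check: 105/8·(7/2+8) = 2415/16 ✓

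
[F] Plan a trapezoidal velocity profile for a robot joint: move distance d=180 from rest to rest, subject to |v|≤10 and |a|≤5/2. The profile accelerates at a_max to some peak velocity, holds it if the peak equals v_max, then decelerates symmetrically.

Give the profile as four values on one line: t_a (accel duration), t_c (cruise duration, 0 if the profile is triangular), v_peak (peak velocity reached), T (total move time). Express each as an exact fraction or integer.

vₘ²/aₘ = 10²/(5/2) = 40
180 ≥ 40 so v_max reached
t_a = 10/(5/2) = 4; v_peak = 10
d_cruise = 180 − 40 = 140; t_c = 140/10 = 14
T = 2·4 + 14 = 22

t_a=4 t_c=14 v_peak=10 T=22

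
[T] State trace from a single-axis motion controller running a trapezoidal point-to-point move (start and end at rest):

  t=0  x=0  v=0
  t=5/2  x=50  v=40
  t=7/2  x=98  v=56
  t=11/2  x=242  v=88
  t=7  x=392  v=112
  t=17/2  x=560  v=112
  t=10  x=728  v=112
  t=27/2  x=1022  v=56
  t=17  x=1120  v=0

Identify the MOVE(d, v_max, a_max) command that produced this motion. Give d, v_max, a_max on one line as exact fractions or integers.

final state: t=17, x=1120, v=0 → d = 1120
a_max = (40−0)/(5/2−0) = 16
max v = 112 over t∈[7,10] → v_max = 112
check: 112·(7+3) = 1120 ✓

d=1120 v_max=112 a_max=16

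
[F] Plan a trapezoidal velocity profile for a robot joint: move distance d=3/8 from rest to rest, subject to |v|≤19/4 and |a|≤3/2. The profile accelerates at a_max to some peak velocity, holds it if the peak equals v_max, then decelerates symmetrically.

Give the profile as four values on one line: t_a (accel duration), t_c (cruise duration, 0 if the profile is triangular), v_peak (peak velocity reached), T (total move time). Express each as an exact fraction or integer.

t_a=1/2 t_c=0 v_peak=3/4 T=1

(v_max)²/a_max = (19/4)²/(3/2) = 361/24
3/8 < 361/24 → triangular
v_peak = √(3/8·3/2) = √(9/16) = 3/4
t_a = (3/4)/(3/2) = 1/2; t_c = 0
T = 2·1/2 = 1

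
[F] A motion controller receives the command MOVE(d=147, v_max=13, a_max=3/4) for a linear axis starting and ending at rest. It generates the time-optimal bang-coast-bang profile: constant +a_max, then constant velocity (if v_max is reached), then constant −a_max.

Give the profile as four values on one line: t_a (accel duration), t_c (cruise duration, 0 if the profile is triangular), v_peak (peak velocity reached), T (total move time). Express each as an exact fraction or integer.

v_max²/a_max = 13²/(3/4) = 676/3
147 < 676/3 → triangular
v_peak = √(147·3/4) = √(441/4) = 21/2
t_a = (21/2)/(3/4) = 14; t_c = 0
T = 2·14 = 28

t_a=14 t_c=0 v_peak=21/2 T=28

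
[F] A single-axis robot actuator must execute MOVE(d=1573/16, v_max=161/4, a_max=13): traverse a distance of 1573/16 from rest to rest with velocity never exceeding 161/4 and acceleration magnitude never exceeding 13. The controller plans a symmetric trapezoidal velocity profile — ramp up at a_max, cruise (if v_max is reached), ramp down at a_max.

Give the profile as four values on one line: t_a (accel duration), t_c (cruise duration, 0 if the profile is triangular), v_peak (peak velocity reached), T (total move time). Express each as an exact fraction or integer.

t_a=11/4 t_c=0 v_peak=143/4 T=11/2

vₘ²/aₘ = (161/4)²/13 = 25921/208
1573/16 < 25921/208 ⇒ no cruise
v_peak = √(1573/16·13) = √(20449/16) = 143/4
t_a = (143/4)/13 = 11/4; t_c = 0
T = 2·11/4 = 11/2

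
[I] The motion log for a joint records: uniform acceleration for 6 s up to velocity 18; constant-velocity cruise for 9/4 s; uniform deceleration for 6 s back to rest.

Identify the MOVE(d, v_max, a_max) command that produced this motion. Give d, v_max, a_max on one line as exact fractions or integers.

a_max = 18/6 = 3
d_a = ½·18·6 = 54; d_c = 18·9/4 = 81/2
d = 2·54 + 81/2 = 297/2
t_c = 9/4 > 0 so v_max = 18

d=297/2 v_max=18 a_max=3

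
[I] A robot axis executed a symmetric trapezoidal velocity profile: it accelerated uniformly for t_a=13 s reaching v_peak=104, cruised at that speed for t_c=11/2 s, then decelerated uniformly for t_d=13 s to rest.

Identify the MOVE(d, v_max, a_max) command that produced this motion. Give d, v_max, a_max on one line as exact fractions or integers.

a_max = 104/13 = 8
d_a = ½·104·13 = 676; d_c = 104·11/2 = 572
d = 2·676 + 572 = 1924
t_c = 11/2 > 0 ⇒ limit active, v_max = 104

d=1924 v_max=104 a_max=8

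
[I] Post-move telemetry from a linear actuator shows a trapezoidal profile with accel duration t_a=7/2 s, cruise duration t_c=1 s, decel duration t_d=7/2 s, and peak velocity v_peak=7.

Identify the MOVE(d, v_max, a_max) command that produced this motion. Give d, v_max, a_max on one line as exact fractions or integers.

a_max = 7/(7/2) = 2
d_a = ½·7·7/2 = 49/4; d_c = 7·1 = 7
d = 2·49/4 + 7 = 63/2
t_c = 1 > 0 → v_max = v_peak = 7

d=63/2 v_max=7 a_max=2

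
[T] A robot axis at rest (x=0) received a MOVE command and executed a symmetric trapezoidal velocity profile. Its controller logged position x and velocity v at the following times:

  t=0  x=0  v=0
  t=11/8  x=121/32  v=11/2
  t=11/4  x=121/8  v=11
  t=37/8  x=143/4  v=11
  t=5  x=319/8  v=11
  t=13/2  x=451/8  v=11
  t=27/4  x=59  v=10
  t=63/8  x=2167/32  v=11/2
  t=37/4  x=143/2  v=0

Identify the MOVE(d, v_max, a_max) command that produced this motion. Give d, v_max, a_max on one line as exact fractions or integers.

final state: t=37/4, x=143/2, v=0 → d = 143/2
a_max = (11/2−0)/(11/8−0) = 4
max v = 11 over t∈[11/4,13/2] → v_max = 11
check: 11·(11/4+15/4) = 143/2 ✓

d=143/2 v_max=11 a_max=4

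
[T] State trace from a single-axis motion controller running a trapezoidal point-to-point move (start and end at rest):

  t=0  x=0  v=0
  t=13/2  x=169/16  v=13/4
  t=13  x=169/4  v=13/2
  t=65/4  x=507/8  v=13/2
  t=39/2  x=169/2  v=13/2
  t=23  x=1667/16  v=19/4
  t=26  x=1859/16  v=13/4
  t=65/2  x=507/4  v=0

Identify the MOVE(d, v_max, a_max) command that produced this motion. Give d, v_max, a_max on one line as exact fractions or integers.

final state: t=65/2, x=507/4, v=0 → d = 507/4
a_max = (13/4−0)/(13/2−0) = 1/2
max v = 13/2 over t∈[13,39/2] → v_max = 13/2
check: 13/2·(13+13/2) = 507/4 ✓

d=507/4 v_max=13/2 a_max=1/2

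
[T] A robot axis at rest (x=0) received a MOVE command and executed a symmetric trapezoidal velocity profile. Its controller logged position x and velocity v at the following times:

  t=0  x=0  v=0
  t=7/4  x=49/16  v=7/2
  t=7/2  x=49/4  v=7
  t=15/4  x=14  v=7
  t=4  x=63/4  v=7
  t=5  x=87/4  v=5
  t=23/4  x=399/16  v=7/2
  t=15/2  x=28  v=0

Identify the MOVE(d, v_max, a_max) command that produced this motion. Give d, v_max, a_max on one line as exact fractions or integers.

final state: t=15/2, x=28, v=0 → d = 28
a_max = (7/2−0)/(7/4−0) = 2
max v = 7 over t∈[7/2,4] → v_max = 7
check: 7·(7/2+1/2) = 28 ✓

d=28 v_max=7 a_max=2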